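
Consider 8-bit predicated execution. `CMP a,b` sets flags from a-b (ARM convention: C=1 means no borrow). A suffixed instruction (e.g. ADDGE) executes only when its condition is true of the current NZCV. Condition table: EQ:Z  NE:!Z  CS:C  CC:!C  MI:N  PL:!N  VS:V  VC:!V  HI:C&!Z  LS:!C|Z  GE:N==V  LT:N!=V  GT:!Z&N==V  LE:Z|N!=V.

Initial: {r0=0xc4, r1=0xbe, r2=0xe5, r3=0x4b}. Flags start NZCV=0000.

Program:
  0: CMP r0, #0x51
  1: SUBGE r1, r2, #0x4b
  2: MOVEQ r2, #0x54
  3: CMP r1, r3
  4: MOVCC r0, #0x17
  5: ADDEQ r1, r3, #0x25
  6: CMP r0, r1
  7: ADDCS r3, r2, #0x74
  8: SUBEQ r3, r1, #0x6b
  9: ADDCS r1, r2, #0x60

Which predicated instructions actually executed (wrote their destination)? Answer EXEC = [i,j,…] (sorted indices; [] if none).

EXEC = [7,9]

[0] flags=0011 → (cmp)
[1] flags=0011 GE?F → skip
[2] flags=0011 EQ?F → skip
[3] flags=0011 → (cmp)
[4] flags=0011 CC?F → skip
[5] flags=0011 EQ?F → skip
[6] flags=0010 → (cmp)
[7] flags=0010 CS?T → r3=0x59
[8] flags=0010 EQ?F → skip
[9] flags=0010 CS?T → r1=0x45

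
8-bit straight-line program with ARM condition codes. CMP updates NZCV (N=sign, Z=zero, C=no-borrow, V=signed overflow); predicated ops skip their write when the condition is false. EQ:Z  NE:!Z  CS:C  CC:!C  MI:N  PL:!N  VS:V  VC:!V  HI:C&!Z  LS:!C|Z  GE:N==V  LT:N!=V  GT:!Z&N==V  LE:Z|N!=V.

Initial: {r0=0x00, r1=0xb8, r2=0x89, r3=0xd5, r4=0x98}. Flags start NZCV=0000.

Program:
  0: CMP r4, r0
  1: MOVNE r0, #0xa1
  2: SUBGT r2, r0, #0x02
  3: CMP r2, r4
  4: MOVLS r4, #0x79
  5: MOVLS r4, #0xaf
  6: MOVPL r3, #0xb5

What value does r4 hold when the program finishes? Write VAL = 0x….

0: ✓ CMP  NZCV=1010
1: ✓ MOVNE  r0←0xa1
2: · SUBGT
3: ✓ CMP  NZCV=1000
4: ✓ MOVLS  r4←0x79
5: ✓ MOVLS  r4←0xaf
6: · MOVPL

VAL = 0xaf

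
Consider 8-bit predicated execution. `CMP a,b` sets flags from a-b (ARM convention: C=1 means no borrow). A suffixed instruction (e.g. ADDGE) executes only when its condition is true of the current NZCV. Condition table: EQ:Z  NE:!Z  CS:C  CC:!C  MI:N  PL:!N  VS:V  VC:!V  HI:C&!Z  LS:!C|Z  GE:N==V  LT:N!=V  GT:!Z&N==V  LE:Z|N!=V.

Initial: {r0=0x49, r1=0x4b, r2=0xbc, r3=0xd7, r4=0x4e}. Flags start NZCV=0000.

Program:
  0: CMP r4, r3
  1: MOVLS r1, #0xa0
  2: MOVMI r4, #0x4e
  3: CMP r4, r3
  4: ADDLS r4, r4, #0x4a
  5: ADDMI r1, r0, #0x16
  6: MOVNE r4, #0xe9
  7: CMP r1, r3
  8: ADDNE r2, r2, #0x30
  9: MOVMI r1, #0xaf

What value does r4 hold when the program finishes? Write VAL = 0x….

0: ✓ CMP  NZCV=0000
1: ✓ MOVLS  r1←0xa0
2: · MOVMI
3: ✓ CMP  NZCV=0000
4: ✓ ADDLS  r4←0x98
5: · ADDMI
6: ✓ MOVNE  r4←0xe9
7: ✓ CMP  NZCV=1000
8: ✓ ADDNE  r2←0xec
9: ✓ MOVMI  r1←0xaf

VAL = 0xe9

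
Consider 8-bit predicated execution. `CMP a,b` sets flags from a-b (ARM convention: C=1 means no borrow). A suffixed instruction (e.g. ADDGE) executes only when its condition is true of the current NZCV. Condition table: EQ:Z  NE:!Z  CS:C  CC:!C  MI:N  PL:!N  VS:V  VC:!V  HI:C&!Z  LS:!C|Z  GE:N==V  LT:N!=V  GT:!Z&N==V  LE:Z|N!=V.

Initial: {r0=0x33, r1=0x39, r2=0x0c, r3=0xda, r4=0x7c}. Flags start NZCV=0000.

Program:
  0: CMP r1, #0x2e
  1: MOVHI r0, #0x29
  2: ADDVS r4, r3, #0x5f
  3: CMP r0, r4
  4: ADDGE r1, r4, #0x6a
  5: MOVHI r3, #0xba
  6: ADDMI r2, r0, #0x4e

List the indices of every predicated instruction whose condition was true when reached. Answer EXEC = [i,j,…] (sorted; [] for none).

0: ✓ CMP  NZCV=0010
1: ✓ MOVHI  r0←0x29
2: · ADDVS
3: ✓ CMP  NZCV=1000
4: · ADDGE
5: · MOVHI
6: ✓ ADDMI  r2←0x77

EXEC = [1,6]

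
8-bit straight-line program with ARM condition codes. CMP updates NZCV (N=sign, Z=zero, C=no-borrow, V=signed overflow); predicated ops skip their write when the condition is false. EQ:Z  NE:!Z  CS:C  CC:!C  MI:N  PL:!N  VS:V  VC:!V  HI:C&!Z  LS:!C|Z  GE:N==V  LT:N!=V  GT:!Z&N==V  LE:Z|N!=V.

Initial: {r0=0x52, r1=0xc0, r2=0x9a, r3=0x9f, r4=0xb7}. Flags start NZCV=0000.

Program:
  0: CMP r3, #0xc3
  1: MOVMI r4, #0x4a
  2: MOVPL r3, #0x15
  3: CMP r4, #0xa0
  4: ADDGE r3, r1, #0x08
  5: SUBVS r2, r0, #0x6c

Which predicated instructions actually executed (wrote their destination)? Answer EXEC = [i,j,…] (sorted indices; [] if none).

[0] flags=1000 → (cmp)
[1] flags=1000 MI?T → r4=0x4a
[2] flags=1000 PL?F → skip
[3] flags=1001 → (cmp)
[4] flags=1001 GE?T → r3=0xc8
[5] flags=1001 VS?T → r2=0xe6

EXEC = [1,4,5]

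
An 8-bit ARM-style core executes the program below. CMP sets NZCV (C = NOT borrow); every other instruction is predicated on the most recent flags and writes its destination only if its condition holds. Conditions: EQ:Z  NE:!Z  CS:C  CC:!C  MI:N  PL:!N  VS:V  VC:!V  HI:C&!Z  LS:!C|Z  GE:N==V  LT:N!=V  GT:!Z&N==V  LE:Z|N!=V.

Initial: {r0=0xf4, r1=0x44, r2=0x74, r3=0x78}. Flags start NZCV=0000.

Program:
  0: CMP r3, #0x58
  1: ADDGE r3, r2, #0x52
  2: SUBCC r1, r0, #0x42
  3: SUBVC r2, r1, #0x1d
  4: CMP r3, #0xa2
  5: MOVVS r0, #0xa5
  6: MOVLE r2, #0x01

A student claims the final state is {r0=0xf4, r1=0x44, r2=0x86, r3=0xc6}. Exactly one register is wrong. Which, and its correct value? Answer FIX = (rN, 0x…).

0: ✓ CMP  NZCV=0010
1: ✓ ADDGE  r3←0xc6
2: · SUBCC
3: ✓ SUBVC  r2←0x27
4: ✓ CMP  NZCV=0010
5: · MOVVS
6: · MOVLE

FIX = (r2, 0x27)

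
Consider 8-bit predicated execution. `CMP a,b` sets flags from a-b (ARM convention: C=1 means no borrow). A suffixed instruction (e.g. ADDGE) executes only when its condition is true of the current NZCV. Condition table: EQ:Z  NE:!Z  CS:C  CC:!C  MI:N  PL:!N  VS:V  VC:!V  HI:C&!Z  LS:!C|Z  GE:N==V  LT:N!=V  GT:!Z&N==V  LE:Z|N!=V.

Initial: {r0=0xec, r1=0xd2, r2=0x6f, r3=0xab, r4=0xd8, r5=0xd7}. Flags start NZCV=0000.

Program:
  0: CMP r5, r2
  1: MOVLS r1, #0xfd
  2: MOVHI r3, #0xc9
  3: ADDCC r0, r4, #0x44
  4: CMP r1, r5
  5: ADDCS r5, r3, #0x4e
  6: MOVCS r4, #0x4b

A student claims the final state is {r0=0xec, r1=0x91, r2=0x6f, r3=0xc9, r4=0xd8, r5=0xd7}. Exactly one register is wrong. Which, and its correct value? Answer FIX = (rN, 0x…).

0: ✓ CMP  NZCV=0011
1: · MOVLS
2: ✓ MOVHI  r3←0xc9
3: · ADDCC
4: ✓ CMP  NZCV=1000
5: · ADDCS
6: · MOVCS

FIX = (r1, 0xd2)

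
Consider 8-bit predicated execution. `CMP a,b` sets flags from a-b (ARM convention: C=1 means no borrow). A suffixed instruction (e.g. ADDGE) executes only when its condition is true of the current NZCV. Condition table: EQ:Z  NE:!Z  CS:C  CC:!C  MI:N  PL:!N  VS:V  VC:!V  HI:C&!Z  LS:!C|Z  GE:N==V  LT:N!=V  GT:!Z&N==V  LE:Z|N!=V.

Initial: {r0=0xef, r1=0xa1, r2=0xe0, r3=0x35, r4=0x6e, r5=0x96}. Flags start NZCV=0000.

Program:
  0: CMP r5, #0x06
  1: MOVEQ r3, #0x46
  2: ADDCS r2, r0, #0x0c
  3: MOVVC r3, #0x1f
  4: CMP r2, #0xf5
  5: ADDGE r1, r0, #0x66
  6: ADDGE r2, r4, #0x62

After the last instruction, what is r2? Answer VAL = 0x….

VAL = 0xd0

[0] flags=1010 → (cmp)
[1] flags=1010 EQ?F → skip
[2] flags=1010 CS?T → r2=0xfb
[3] flags=1010 VC?T → r3=0x1f
[4] flags=0010 → (cmp)
[5] flags=0010 GE?T → r1=0x55
[6] flags=0010 GE?T → r2=0xd0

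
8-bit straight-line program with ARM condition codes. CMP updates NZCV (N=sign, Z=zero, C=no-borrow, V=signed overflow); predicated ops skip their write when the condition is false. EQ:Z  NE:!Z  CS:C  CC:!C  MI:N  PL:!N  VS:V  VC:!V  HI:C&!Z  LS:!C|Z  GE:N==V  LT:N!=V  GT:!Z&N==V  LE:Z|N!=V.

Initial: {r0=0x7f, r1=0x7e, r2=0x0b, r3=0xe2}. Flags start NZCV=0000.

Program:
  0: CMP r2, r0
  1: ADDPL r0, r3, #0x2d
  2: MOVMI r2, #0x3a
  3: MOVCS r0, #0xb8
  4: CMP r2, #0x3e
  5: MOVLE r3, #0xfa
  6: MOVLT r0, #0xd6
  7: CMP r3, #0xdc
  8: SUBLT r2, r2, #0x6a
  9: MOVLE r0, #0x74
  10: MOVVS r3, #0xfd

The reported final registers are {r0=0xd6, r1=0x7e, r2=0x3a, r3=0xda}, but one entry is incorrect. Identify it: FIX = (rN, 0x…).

FIX = (r3, 0xfa)

[0] flags=1000 → (cmp)
[1] flags=1000 PL?F → skip
[2] flags=1000 MI?T → r2=0x3a
[3] flags=1000 CS?F → skip
[4] flags=1000 → (cmp)
[5] flags=1000 LE?T → r3=0xfa
[6] flags=1000 LT?T → r0=0xd6
[7] flags=0010 → (cmp)
[8] flags=0010 LT?F → skip
[9] flags=0010 LE?F → skip
[10] flags=0010 VS?F → skip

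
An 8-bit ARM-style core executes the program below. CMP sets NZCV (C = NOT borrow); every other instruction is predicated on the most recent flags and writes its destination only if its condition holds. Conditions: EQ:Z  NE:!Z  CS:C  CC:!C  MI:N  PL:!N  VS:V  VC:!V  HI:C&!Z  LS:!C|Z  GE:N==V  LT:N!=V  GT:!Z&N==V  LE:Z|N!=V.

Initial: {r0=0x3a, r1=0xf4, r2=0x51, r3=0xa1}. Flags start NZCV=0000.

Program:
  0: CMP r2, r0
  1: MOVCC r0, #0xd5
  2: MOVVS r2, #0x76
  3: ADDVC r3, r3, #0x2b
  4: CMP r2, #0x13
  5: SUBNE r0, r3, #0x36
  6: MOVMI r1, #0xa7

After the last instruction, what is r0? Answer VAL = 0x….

0: ✓ CMP  NZCV=0010
1: · MOVCC
2: · MOVVS
3: ✓ ADDVC  r3←0xcc
4: ✓ CMP  NZCV=0010
5: ✓ SUBNE  r0←0x96
6: · MOVMI

VAL = 0x96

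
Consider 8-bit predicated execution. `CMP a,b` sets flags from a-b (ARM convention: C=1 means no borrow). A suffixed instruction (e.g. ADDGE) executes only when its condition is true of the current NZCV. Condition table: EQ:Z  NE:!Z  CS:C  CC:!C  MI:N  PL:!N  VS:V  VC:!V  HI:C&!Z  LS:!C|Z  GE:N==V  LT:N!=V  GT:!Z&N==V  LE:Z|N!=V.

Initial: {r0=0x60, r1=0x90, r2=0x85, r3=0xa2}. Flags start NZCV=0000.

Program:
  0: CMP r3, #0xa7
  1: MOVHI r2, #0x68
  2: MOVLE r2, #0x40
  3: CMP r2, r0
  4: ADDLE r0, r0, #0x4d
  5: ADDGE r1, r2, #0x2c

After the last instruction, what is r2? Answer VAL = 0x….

0: ✓ CMP  NZCV=1000
1: · MOVHI
2: ✓ MOVLE  r2←0x40
3: ✓ CMP  NZCV=1000
4: ✓ ADDLE  r0←0xad
5: · ADDGE

VAL = 0x40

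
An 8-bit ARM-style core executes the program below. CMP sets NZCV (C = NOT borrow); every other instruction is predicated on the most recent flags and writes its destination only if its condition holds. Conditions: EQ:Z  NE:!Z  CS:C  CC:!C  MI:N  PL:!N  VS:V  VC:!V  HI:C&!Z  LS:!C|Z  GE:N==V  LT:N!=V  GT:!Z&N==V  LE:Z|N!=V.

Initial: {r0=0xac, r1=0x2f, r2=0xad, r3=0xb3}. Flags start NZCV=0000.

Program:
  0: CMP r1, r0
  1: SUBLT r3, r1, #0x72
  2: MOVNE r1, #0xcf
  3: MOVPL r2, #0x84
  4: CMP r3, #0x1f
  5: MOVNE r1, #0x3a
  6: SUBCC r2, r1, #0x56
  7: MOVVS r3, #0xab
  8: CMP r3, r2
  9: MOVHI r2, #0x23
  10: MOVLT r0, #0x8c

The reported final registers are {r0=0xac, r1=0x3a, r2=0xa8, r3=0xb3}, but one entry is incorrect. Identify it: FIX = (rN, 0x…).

FIX = (r2, 0x23)

0: ✓ CMP  NZCV=1001
1: · SUBLT
2: ✓ MOVNE  r1←0xcf
3: · MOVPL
4: ✓ CMP  NZCV=1010
5: ✓ MOVNE  r1←0x3a
6: · SUBCC
7: · MOVVS
8: ✓ CMP  NZCV=0010
9: ✓ MOVHI  r2←0x23
10: · MOVLT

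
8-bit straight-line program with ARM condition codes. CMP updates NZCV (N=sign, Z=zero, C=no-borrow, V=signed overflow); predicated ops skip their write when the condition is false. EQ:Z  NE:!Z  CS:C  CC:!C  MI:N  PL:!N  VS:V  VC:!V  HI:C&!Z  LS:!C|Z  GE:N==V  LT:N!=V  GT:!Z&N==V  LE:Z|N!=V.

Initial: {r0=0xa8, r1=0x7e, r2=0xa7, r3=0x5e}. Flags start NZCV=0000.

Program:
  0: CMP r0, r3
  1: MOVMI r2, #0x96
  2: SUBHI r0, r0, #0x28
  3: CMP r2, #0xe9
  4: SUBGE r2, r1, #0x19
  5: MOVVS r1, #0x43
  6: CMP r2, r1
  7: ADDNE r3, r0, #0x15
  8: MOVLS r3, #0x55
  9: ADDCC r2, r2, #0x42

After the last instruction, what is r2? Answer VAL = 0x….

0: ✓ CMP  NZCV=0011
1: · MOVMI
2: ✓ SUBHI  r0←0x80
3: ✓ CMP  NZCV=1000
4: · SUBGE
5: · MOVVS
6: ✓ CMP  NZCV=0011
7: ✓ ADDNE  r3←0x95
8: · MOVLS
9: · ADDCC

VAL = 0xa7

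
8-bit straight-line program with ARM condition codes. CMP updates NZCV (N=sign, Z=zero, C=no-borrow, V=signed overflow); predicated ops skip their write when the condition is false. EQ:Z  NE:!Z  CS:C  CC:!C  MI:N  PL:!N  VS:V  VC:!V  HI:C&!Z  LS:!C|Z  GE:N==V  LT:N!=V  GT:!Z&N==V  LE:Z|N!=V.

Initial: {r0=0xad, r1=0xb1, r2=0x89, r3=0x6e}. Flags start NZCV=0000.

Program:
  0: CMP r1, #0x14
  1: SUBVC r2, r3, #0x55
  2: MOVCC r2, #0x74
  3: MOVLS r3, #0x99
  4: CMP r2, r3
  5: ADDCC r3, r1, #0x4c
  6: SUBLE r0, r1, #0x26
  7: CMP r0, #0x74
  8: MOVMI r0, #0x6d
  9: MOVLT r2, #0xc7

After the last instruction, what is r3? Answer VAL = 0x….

VAL = 0xfd

0: ✓ CMP  NZCV=1010
1: ✓ SUBVC  r2←0x19
2: · MOVCC
3: · MOVLS
4: ✓ CMP  NZCV=1000
5: ✓ ADDCC  r3←0xfd
6: ✓ SUBLE  r0←0x8b
7: ✓ CMP  NZCV=0011
8: · MOVMI
9: ✓ MOVLT  r2←0xc7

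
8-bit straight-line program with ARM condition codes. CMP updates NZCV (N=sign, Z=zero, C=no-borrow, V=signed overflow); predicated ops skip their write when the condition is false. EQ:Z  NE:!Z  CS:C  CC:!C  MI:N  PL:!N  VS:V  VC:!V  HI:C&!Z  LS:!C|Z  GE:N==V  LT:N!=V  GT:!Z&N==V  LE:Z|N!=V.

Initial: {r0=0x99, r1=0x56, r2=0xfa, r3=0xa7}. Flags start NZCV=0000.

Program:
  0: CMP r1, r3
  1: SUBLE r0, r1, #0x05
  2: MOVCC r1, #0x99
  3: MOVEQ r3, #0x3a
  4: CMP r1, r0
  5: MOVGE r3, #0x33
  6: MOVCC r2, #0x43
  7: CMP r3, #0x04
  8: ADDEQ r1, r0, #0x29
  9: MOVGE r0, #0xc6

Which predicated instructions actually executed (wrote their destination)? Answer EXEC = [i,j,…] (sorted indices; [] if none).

EXEC = [2,5,9]

0: ✓ CMP  NZCV=1001
1: · SUBLE
2: ✓ MOVCC  r1←0x99
3: · MOVEQ
4: ✓ CMP  NZCV=0110
5: ✓ MOVGE  r3←0x33
6: · MOVCC
7: ✓ CMP  NZCV=0010
8: · ADDEQ
9: ✓ MOVGE  r0←0xc6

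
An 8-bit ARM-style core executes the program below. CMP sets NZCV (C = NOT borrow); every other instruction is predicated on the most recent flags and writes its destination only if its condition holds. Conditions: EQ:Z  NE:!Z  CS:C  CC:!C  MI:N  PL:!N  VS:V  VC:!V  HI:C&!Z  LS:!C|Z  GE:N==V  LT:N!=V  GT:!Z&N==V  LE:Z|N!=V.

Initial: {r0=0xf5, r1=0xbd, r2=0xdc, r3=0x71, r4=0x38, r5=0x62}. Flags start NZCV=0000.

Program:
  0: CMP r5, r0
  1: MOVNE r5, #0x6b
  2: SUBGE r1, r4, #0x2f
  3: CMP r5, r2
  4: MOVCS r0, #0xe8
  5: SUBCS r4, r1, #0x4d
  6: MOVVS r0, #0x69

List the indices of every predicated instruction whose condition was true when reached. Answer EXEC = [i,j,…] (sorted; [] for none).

EXEC = [1,2,6]

[0] flags=0000 → (cmp)
[1] flags=0000 NE?T → r5=0x6b
[2] flags=0000 GE?T → r1=0x09
[3] flags=1001 → (cmp)
[4] flags=1001 CS?F → skip
[5] flags=1001 CS?F → skip
[6] flags=1001 VS?T → r0=0x69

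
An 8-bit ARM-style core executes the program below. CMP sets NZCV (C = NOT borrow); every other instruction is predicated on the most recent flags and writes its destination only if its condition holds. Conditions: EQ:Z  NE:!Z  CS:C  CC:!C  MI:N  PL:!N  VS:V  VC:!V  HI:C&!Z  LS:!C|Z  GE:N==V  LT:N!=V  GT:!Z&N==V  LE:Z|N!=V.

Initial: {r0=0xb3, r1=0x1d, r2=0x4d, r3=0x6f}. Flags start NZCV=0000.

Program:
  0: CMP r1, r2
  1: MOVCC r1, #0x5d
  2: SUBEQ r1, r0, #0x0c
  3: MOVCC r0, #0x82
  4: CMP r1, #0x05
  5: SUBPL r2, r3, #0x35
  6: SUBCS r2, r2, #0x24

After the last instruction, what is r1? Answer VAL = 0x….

0: ✓ CMP  NZCV=1000
1: ✓ MOVCC  r1←0x5d
2: · SUBEQ
3: ✓ MOVCC  r0←0x82
4: ✓ CMP  NZCV=0010
5: ✓ SUBPL  r2←0x3a
6: ✓ SUBCS  r2←0x16

VAL = 0x5d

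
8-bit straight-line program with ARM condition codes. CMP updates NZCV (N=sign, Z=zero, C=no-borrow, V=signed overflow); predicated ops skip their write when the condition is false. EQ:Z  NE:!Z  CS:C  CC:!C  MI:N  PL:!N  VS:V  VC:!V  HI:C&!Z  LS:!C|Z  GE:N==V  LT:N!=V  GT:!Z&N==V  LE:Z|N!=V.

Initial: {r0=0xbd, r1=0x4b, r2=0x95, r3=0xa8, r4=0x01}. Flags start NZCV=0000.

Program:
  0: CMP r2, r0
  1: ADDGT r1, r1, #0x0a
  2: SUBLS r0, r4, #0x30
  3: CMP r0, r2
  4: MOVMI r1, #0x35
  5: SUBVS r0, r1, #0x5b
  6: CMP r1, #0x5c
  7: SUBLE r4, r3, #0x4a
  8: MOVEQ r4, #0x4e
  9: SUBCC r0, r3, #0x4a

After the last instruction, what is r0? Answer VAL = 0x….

[0] flags=1000 → (cmp)
[1] flags=1000 GT?F → skip
[2] flags=1000 LS?T → r0=0xd1
[3] flags=0010 → (cmp)
[4] flags=0010 MI?F → skip
[5] flags=0010 VS?F → skip
[6] flags=1000 → (cmp)
[7] flags=1000 LE?T → r4=0x5e
[8] flags=1000 EQ?F → skip
[9] flags=1000 CC?T → r0=0x5e

VAL = 0x5e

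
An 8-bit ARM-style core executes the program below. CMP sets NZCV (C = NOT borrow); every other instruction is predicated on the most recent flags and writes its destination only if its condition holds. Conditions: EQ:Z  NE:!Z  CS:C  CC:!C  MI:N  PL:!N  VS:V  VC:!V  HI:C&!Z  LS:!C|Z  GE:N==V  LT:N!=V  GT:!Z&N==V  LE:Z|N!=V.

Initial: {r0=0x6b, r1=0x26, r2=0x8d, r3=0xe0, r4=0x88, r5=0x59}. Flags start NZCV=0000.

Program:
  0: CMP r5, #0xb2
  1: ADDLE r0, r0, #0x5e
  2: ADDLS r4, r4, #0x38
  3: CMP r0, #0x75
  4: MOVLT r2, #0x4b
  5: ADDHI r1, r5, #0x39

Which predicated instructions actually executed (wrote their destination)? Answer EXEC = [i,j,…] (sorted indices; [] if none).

0: ✓ CMP  NZCV=1001
1: · ADDLE
2: ✓ ADDLS  r4←0xc0
3: ✓ CMP  NZCV=1000
4: ✓ MOVLT  r2←0x4b
5: · ADDHI

EXEC = [2,4]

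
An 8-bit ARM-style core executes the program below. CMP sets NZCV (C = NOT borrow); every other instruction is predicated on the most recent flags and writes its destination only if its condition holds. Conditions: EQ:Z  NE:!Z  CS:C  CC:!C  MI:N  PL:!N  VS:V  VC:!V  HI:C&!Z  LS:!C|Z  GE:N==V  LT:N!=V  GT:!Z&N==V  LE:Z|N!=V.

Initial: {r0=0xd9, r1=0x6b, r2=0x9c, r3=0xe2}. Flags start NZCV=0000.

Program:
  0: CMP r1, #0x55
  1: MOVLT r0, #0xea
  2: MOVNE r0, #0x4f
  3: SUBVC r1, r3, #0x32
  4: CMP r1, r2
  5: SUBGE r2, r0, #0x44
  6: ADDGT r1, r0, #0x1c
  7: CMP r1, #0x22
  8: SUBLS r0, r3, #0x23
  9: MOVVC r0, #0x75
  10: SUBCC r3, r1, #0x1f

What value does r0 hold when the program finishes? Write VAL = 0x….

[0] flags=0010 → (cmp)
[1] flags=0010 LT?F → skip
[2] flags=0010 NE?T → r0=0x4f
[3] flags=0010 VC?T → r1=0xb0
[4] flags=0010 → (cmp)
[5] flags=0010 GE?T → r2=0x0b
[6] flags=0010 GT?T → r1=0x6b
[7] flags=0010 → (cmp)
[8] flags=0010 LS?F → skip
[9] flags=0010 VC?T → r0=0x75
[10] flags=0010 CC?F → skip

VAL = 0x75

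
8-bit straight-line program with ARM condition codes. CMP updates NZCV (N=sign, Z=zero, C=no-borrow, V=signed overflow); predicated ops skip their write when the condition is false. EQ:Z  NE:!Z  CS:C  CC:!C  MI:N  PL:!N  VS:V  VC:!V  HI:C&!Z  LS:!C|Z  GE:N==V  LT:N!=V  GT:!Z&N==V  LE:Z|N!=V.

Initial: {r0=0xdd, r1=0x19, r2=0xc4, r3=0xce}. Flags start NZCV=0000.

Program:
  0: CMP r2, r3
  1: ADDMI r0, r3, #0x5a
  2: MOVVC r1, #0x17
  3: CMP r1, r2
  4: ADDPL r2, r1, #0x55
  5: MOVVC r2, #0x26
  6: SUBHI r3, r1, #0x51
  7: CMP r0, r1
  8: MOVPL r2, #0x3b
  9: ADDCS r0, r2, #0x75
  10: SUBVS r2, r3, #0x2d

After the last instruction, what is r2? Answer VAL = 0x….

VAL = 0x3b

0: ✓ CMP  NZCV=1000
1: ✓ ADDMI  r0←0x28
2: ✓ MOVVC  r1←0x17
3: ✓ CMP  NZCV=0000
4: ✓ ADDPL  r2←0x6c
5: ✓ MOVVC  r2←0x26
6: · SUBHI
7: ✓ CMP  NZCV=0010
8: ✓ MOVPL  r2←0x3b
9: ✓ ADDCS  r0←0xb0
10: · SUBVS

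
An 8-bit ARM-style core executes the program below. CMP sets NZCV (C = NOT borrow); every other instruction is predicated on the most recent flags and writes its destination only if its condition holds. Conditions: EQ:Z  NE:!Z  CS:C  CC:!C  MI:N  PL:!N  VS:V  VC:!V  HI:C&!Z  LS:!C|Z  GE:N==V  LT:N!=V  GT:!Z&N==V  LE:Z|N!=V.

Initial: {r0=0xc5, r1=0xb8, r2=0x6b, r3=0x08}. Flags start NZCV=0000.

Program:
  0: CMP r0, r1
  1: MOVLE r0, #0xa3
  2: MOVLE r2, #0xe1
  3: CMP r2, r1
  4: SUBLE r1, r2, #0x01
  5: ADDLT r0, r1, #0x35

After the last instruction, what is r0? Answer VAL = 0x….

VAL = 0xc5

0: ✓ CMP  NZCV=0010
1: · MOVLE
2: · MOVLE
3: ✓ CMP  NZCV=1001
4: · SUBLE
5: · ADDLT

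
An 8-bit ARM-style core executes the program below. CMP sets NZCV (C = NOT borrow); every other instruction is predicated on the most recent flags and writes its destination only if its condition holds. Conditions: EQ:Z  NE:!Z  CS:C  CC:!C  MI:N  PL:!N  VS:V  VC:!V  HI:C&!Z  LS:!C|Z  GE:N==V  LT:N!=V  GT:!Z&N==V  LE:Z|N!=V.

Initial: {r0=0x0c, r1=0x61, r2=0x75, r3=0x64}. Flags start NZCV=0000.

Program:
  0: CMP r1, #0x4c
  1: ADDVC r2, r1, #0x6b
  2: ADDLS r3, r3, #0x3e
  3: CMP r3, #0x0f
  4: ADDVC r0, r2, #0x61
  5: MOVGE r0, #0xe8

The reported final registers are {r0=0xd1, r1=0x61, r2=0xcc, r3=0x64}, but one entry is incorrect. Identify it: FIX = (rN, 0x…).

0: ✓ CMP  NZCV=0010
1: ✓ ADDVC  r2←0xcc
2: · ADDLS
3: ✓ CMP  NZCV=0010
4: ✓ ADDVC  r0←0x2d
5: ✓ MOVGE  r0←0xe8

FIX = (r0, 0xe8)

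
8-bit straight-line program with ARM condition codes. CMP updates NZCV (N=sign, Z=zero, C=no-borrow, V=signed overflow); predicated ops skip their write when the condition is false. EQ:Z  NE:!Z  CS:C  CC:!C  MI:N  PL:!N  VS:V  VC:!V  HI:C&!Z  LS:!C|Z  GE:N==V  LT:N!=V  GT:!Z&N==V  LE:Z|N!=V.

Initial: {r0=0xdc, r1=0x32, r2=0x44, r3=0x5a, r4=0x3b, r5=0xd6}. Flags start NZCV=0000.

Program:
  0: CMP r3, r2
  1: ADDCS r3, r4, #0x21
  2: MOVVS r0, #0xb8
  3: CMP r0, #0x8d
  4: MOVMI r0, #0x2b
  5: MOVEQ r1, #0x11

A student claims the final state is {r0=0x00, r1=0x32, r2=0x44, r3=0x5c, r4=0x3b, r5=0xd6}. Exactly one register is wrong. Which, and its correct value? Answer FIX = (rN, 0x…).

0: ✓ CMP  NZCV=0010
1: ✓ ADDCS  r3←0x5c
2: · MOVVS
3: ✓ CMP  NZCV=0010
4: · MOVMI
5: · MOVEQ

FIX = (r0, 0xdc)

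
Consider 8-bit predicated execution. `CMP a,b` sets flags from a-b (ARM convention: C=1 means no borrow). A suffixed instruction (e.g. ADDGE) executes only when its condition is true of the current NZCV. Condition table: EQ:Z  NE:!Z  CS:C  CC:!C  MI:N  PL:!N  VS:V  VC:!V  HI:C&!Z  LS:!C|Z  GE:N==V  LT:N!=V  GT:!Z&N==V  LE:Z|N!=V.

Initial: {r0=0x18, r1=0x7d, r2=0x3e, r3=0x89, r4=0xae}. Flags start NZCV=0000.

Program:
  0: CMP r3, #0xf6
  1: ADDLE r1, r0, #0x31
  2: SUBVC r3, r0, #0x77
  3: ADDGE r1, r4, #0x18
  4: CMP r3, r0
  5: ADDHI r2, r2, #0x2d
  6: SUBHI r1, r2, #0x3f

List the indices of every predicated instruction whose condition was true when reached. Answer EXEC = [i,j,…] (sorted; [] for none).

EXEC = [1,2,5,6]

[0] flags=1000 → (cmp)
[1] flags=1000 LE?T → r1=0x49
[2] flags=1000 VC?T → r3=0xa1
[3] flags=1000 GE?F → skip
[4] flags=1010 → (cmp)
[5] flags=1010 HI?T → r2=0x6b
[6] flags=1010 HI?T → r1=0x2c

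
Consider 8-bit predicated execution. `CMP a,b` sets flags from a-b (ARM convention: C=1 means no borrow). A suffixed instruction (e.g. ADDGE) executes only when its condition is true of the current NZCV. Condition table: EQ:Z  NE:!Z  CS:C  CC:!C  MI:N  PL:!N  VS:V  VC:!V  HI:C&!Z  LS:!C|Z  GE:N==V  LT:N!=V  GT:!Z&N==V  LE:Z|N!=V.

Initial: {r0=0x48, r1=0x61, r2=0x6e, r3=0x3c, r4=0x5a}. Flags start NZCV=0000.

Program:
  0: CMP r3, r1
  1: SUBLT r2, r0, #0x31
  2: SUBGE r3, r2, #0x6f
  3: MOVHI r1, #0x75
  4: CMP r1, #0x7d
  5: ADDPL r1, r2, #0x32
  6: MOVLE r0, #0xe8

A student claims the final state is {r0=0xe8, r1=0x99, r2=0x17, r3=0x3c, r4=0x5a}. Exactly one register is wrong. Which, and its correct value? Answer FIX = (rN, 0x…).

FIX = (r1, 0x61)

[0] flags=1000 → (cmp)
[1] flags=1000 LT?T → r2=0x17
[2] flags=1000 GE?F → skip
[3] flags=1000 HI?F → skip
[4] flags=1000 → (cmp)
[5] flags=1000 PL?F → skip
[6] flags=1000 LE?T → r0=0xe8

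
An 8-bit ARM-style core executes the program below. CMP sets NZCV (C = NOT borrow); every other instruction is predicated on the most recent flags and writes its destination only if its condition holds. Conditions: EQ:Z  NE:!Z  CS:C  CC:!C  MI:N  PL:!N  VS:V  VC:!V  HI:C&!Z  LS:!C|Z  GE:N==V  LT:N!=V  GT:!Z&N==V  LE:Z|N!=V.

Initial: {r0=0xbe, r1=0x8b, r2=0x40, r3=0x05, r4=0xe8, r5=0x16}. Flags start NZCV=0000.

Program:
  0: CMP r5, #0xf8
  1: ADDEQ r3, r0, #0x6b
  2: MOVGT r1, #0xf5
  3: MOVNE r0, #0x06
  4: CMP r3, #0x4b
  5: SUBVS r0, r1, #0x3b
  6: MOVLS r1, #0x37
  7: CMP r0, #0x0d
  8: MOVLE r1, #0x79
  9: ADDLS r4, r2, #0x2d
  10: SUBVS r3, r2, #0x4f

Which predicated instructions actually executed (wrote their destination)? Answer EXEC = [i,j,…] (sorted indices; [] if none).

[0] flags=0000 → (cmp)
[1] flags=0000 EQ?F → skip
[2] flags=0000 GT?T → r1=0xf5
[3] flags=0000 NE?T → r0=0x06
[4] flags=1000 → (cmp)
[5] flags=1000 VS?F → skip
[6] flags=1000 LS?T → r1=0x37
[7] flags=1000 → (cmp)
[8] flags=1000 LE?T → r1=0x79
[9] flags=1000 LS?T → r4=0x6d
[10] flags=1000 VS?F → skip

EXEC = [2,3,6,8,9]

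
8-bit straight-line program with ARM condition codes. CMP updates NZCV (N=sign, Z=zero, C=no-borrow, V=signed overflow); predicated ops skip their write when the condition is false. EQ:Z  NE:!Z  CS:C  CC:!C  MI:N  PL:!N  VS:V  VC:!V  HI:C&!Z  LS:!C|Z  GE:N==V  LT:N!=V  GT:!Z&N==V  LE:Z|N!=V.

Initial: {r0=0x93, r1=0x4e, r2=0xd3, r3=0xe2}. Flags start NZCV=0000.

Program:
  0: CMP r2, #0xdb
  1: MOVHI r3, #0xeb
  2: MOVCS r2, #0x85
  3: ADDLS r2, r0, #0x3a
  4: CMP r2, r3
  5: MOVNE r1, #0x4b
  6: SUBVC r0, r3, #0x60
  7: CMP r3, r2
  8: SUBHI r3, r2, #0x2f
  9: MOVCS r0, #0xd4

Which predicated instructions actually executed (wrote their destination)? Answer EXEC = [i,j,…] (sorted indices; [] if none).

0: ✓ CMP  NZCV=1000
1: · MOVHI
2: · MOVCS
3: ✓ ADDLS  r2←0xcd
4: ✓ CMP  NZCV=1000
5: ✓ MOVNE  r1←0x4b
6: ✓ SUBVC  r0←0x82
7: ✓ CMP  NZCV=0010
8: ✓ SUBHI  r3←0x9e
9: ✓ MOVCS  r0←0xd4

EXEC = [3,5,6,8,9]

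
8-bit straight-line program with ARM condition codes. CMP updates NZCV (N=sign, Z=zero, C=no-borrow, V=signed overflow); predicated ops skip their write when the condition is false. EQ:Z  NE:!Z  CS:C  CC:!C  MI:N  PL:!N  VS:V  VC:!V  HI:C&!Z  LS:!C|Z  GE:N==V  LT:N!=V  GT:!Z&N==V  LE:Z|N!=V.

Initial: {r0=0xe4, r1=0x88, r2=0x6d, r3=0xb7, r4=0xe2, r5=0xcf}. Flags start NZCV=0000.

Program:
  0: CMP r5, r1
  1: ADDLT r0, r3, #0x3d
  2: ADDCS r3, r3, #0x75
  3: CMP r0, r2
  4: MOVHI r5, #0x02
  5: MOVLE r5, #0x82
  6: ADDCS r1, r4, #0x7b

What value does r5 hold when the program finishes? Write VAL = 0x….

VAL = 0x82

0: ✓ CMP  NZCV=0010
1: · ADDLT
2: ✓ ADDCS  r3←0x2c
3: ✓ CMP  NZCV=0011
4: ✓ MOVHI  r5←0x02
5: ✓ MOVLE  r5←0x82
6: ✓ ADDCS  r1←0x5d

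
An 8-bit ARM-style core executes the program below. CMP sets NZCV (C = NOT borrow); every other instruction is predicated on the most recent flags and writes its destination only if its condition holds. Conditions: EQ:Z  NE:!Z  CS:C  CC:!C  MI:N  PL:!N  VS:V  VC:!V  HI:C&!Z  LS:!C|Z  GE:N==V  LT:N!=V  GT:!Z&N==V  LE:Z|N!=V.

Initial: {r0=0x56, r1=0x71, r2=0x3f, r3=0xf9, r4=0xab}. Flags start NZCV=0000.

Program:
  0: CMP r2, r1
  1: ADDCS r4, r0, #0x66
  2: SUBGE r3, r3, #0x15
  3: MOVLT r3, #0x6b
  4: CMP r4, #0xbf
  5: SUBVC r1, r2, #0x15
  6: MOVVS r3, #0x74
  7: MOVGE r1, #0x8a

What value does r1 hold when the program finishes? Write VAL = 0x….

VAL = 0x2a

0: ✓ CMP  NZCV=1000
1: · ADDCS
2: · SUBGE
3: ✓ MOVLT  r3←0x6b
4: ✓ CMP  NZCV=1000
5: ✓ SUBVC  r1←0x2a
6: · MOVVS
7: · MOVGE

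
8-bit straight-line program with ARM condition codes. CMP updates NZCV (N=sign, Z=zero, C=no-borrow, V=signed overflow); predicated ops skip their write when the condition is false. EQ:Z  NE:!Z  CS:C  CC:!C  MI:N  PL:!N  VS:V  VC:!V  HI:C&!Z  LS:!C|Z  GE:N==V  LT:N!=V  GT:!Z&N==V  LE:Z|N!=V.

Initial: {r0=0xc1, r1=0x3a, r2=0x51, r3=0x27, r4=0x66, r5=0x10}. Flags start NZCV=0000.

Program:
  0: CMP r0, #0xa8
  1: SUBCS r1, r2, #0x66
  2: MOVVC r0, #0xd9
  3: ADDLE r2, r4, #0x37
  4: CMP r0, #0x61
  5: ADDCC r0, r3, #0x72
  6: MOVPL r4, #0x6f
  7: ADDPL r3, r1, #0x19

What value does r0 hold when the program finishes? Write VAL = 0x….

0: ✓ CMP  NZCV=0010
1: ✓ SUBCS  r1←0xeb
2: ✓ MOVVC  r0←0xd9
3: · ADDLE
4: ✓ CMP  NZCV=0011
5: · ADDCC
6: ✓ MOVPL  r4←0x6f
7: ✓ ADDPL  r3←0x04

VAL = 0xd9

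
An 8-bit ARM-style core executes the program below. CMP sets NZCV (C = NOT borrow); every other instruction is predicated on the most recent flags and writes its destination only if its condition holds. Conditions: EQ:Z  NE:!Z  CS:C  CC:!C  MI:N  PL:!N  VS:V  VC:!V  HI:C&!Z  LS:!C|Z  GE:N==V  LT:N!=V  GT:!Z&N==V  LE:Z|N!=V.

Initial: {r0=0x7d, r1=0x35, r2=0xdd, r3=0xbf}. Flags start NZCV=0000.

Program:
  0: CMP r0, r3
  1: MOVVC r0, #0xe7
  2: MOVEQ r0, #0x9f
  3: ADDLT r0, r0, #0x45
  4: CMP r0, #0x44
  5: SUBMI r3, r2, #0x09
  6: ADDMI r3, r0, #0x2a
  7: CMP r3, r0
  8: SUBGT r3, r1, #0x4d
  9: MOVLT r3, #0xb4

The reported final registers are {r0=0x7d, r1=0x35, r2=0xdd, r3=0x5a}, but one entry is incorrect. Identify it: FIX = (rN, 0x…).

0: ✓ CMP  NZCV=1001
1: · MOVVC
2: · MOVEQ
3: · ADDLT
4: ✓ CMP  NZCV=0010
5: · SUBMI
6: · ADDMI
7: ✓ CMP  NZCV=0011
8: · SUBGT
9: ✓ MOVLT  r3←0xb4

FIX = (r3, 0xb4)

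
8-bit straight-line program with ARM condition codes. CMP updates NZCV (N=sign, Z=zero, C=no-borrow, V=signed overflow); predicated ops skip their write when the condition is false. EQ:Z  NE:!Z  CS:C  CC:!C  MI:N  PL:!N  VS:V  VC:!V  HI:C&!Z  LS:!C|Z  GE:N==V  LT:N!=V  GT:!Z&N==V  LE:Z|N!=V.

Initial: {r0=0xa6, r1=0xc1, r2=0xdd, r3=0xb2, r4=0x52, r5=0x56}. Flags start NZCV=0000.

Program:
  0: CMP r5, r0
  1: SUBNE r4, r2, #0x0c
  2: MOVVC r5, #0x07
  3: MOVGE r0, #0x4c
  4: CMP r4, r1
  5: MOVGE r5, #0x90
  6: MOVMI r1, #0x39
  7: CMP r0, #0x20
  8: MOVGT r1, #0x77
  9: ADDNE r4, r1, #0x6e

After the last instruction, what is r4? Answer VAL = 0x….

VAL = 0xe5

[0] flags=1001 → (cmp)
[1] flags=1001 NE?T → r4=0xd1
[2] flags=1001 VC?F → skip
[3] flags=1001 GE?T → r0=0x4c
[4] flags=0010 → (cmp)
[5] flags=0010 GE?T → r5=0x90
[6] flags=0010 MI?F → skip
[7] flags=0010 → (cmp)
[8] flags=0010 GT?T → r1=0x77
[9] flags=0010 NE?T → r4=0xe5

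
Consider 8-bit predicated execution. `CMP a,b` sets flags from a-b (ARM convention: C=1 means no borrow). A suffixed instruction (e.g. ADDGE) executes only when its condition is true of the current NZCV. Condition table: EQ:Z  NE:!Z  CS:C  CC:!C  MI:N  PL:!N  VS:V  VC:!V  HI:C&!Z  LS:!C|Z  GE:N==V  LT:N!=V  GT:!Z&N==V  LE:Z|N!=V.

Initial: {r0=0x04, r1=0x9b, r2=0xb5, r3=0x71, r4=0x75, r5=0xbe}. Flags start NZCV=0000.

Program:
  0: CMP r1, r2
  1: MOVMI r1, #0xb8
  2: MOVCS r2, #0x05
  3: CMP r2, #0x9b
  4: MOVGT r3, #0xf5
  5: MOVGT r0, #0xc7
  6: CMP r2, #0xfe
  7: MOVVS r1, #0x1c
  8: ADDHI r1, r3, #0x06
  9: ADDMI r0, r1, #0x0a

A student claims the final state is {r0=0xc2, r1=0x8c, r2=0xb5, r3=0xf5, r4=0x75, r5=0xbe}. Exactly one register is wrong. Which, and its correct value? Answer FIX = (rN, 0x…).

[0] flags=1000 → (cmp)
[1] flags=1000 MI?T → r1=0xb8
[2] flags=1000 CS?F → skip
[3] flags=0010 → (cmp)
[4] flags=0010 GT?T → r3=0xf5
[5] flags=0010 GT?T → r0=0xc7
[6] flags=1000 → (cmp)
[7] flags=1000 VS?F → skip
[8] flags=1000 HI?F → skip
[9] flags=1000 MI?T → r0=0xc2

FIX = (r1, 0xb8)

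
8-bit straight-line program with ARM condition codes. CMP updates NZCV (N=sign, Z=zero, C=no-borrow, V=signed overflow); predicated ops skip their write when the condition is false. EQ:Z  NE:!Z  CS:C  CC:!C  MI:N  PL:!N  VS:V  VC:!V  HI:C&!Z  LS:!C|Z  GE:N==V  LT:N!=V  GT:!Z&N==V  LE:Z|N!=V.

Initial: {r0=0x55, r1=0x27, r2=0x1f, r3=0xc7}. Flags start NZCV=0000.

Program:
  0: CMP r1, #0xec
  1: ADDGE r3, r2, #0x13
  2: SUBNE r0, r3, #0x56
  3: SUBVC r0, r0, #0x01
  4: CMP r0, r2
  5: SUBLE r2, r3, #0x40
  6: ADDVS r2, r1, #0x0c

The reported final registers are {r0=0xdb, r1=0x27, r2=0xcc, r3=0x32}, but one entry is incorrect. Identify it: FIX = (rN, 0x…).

FIX = (r2, 0xf2)

[0] flags=0000 → (cmp)
[1] flags=0000 GE?T → r3=0x32
[2] flags=0000 NE?T → r0=0xdc
[3] flags=0000 VC?T → r0=0xdb
[4] flags=1010 → (cmp)
[5] flags=1010 LE?T → r2=0xf2
[6] flags=1010 VS?F → skip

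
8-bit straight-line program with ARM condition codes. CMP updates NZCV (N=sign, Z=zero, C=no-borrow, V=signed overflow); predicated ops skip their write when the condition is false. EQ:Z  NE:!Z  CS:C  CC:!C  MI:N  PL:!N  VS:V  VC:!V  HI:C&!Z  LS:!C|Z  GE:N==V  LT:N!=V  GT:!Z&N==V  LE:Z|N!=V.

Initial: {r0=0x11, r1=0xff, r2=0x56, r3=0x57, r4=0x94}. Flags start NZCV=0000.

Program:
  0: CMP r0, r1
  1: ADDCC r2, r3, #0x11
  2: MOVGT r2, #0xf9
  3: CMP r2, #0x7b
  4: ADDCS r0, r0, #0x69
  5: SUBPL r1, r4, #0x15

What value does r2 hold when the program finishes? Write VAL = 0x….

VAL = 0xf9

0: ✓ CMP  NZCV=0000
1: ✓ ADDCC  r2←0x68
2: ✓ MOVGT  r2←0xf9
3: ✓ CMP  NZCV=0011
4: ✓ ADDCS  r0←0x7a
5: ✓ SUBPL  r1←0x7f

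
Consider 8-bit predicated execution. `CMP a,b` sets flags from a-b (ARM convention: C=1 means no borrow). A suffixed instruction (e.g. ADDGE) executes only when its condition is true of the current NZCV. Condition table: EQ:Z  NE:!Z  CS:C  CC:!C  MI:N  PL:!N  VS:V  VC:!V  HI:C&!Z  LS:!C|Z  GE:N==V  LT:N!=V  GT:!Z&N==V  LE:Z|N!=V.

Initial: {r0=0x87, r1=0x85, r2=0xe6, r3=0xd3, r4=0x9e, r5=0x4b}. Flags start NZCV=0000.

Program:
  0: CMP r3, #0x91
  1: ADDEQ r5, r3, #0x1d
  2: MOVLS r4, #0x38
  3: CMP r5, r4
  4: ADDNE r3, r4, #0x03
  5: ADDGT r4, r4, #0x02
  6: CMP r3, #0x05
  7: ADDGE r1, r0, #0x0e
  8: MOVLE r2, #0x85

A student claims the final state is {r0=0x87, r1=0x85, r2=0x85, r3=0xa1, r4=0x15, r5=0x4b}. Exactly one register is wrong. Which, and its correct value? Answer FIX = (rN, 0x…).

FIX = (r4, 0xa0)

0: ✓ CMP  NZCV=0010
1: · ADDEQ
2: · MOVLS
3: ✓ CMP  NZCV=1001
4: ✓ ADDNE  r3←0xa1
5: ✓ ADDGT  r4←0xa0
6: ✓ CMP  NZCV=1010
7: · ADDGE
8: ✓ MOVLE  r2←0x85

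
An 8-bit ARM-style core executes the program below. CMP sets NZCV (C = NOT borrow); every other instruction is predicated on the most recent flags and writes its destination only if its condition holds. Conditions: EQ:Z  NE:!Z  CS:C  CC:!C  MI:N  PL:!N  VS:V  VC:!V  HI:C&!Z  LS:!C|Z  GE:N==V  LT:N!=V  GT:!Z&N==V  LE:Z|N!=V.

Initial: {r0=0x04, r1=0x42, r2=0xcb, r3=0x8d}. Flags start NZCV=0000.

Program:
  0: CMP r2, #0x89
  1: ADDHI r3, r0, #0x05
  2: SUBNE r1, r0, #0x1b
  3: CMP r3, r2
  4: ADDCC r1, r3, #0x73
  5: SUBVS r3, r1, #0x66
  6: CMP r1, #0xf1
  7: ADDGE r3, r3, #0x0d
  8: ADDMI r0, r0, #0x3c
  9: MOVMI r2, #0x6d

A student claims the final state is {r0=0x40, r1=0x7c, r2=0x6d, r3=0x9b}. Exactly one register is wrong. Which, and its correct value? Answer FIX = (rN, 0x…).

FIX = (r3, 0x16)

[0] flags=0010 → (cmp)
[1] flags=0010 HI?T → r3=0x09
[2] flags=0010 NE?T → r1=0xe9
[3] flags=0000 → (cmp)
[4] flags=0000 CC?T → r1=0x7c
[5] flags=0000 VS?F → skip
[6] flags=1001 → (cmp)
[7] flags=1001 GE?T → r3=0x16
[8] flags=1001 MI?T → r0=0x40
[9] flags=1001 MI?T → r2=0x6d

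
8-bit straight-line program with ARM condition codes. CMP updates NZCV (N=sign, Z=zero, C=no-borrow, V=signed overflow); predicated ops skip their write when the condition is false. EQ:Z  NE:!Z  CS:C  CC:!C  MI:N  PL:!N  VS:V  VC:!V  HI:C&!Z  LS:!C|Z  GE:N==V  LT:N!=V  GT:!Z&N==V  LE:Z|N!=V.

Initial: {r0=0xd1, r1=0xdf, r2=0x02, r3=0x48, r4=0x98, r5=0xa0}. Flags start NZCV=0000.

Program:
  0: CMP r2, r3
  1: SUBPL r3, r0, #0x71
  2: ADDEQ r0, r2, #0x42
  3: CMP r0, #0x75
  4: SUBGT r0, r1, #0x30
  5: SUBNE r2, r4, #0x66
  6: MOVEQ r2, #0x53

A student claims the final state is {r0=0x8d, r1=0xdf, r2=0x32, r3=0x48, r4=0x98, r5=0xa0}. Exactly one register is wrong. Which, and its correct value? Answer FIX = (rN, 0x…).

[0] flags=1000 → (cmp)
[1] flags=1000 PL?F → skip
[2] flags=1000 EQ?F → skip
[3] flags=0011 → (cmp)
[4] flags=0011 GT?F → skip
[5] flags=0011 NE?T → r2=0x32
[6] flags=0011 EQ?F → skip

FIX = (r0, 0xd1)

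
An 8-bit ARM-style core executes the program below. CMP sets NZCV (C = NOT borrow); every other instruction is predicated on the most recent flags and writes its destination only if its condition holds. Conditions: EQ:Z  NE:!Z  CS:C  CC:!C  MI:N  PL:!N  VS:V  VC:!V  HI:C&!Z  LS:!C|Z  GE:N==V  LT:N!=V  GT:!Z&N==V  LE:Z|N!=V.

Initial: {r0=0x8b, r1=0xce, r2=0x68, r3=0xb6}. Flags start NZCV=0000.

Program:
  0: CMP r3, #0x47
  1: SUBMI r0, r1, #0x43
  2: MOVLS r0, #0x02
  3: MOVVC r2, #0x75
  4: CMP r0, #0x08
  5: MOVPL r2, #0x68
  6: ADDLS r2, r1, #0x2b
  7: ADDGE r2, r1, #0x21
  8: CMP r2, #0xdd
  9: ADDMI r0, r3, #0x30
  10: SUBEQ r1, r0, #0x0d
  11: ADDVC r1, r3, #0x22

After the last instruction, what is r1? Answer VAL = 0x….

VAL = 0xce

[0] flags=0011 → (cmp)
[1] flags=0011 MI?F → skip
[2] flags=0011 LS?F → skip
[3] flags=0011 VC?F → skip
[4] flags=1010 → (cmp)
[5] flags=1010 PL?F → skip
[6] flags=1010 LS?F → skip
[7] flags=1010 GE?F → skip
[8] flags=1001 → (cmp)
[9] flags=1001 MI?T → r0=0xe6
[10] flags=1001 EQ?F → skip
[11] flags=1001 VC?F → skip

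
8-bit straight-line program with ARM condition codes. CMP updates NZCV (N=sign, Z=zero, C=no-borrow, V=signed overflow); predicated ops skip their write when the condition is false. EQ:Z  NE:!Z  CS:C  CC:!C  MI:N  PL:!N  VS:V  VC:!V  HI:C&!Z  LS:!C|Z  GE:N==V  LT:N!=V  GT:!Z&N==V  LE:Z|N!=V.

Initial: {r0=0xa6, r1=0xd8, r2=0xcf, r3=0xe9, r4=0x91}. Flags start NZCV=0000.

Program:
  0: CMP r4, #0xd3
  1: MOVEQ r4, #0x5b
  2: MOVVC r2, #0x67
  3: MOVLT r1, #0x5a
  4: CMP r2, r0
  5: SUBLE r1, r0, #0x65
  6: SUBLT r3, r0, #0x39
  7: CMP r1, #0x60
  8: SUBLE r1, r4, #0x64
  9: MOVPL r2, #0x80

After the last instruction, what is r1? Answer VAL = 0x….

VAL = 0x2d

0: ✓ CMP  NZCV=1000
1: · MOVEQ
2: ✓ MOVVC  r2←0x67
3: ✓ MOVLT  r1←0x5a
4: ✓ CMP  NZCV=1001
5: · SUBLE
6: · SUBLT
7: ✓ CMP  NZCV=1000
8: ✓ SUBLE  r1←0x2d
9: · MOVPL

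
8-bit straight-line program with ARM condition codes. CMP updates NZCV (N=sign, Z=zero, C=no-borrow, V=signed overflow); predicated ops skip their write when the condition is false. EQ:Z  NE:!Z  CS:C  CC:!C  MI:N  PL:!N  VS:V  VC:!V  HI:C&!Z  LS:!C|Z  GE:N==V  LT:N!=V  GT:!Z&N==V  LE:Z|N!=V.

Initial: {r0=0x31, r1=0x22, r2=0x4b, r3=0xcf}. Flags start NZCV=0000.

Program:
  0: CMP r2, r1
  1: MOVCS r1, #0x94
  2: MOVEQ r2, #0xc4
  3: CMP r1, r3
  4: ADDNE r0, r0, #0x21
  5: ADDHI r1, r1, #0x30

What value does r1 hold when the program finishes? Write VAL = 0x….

0: ✓ CMP  NZCV=0010
1: ✓ MOVCS  r1←0x94
2: · MOVEQ
3: ✓ CMP  NZCV=1000
4: ✓ ADDNE  r0←0x52
5: · ADDHI

VAL = 0x94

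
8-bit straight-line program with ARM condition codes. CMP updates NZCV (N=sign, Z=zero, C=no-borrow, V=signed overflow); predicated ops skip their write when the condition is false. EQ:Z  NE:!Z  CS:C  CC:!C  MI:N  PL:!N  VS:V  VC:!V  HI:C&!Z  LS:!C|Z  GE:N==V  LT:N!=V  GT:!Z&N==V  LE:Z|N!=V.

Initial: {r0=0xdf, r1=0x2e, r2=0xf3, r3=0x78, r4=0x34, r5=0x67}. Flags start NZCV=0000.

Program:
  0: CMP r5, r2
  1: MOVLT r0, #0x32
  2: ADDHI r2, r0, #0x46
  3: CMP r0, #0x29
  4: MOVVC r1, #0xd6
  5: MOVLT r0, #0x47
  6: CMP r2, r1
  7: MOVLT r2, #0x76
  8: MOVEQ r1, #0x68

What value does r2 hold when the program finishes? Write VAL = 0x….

VAL = 0xf3

[0] flags=0000 → (cmp)
[1] flags=0000 LT?F → skip
[2] flags=0000 HI?F → skip
[3] flags=1010 → (cmp)
[4] flags=1010 VC?T → r1=0xd6
[5] flags=1010 LT?T → r0=0x47
[6] flags=0010 → (cmp)
[7] flags=0010 LT?F → skip
[8] flags=0010 EQ?F → skip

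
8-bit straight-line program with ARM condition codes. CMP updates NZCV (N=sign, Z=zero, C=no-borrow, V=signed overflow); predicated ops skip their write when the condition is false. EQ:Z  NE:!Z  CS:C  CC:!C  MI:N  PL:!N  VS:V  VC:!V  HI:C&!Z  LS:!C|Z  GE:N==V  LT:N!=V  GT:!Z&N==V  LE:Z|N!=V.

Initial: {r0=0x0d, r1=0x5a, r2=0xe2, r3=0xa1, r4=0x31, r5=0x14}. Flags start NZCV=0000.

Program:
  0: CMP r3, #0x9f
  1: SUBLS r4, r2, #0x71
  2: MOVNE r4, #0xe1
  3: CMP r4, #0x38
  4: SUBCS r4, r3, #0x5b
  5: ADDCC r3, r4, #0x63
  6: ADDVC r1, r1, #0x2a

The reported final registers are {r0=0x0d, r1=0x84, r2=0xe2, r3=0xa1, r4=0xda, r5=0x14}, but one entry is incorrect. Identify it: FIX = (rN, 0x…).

[0] flags=0010 → (cmp)
[1] flags=0010 LS?F → skip
[2] flags=0010 NE?T → r4=0xe1
[3] flags=1010 → (cmp)
[4] flags=1010 CS?T → r4=0x46
[5] flags=1010 CC?F → skip
[6] flags=1010 VC?T → r1=0x84

FIX = (r4, 0x46)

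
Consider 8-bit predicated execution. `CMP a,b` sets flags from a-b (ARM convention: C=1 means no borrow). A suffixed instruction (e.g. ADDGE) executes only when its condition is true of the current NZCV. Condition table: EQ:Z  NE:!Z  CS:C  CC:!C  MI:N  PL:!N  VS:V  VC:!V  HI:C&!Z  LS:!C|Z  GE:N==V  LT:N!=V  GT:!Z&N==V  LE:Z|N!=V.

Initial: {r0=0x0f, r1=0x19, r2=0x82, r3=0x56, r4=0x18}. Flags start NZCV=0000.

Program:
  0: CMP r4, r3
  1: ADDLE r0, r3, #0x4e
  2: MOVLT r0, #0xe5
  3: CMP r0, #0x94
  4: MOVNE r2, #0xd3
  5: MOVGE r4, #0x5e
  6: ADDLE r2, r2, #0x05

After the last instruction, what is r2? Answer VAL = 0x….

[0] flags=1000 → (cmp)
[1] flags=1000 LE?T → r0=0xa4
[2] flags=1000 LT?T → r0=0xe5
[3] flags=0010 → (cmp)
[4] flags=0010 NE?T → r2=0xd3
[5] flags=0010 GE?T → r4=0x5e
[6] flags=0010 LE?F → skip

VAL = 0xd3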